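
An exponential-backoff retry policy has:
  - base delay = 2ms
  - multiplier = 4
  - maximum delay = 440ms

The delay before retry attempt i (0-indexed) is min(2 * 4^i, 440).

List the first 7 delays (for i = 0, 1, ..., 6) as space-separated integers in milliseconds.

Answer: 2 8 32 128 440 440 440

Derivation:
Computing each delay:
  i=0: min(2*4^0, 440) = 2
  i=1: min(2*4^1, 440) = 8
  i=2: min(2*4^2, 440) = 32
  i=3: min(2*4^3, 440) = 128
  i=4: min(2*4^4, 440) = 440
  i=5: min(2*4^5, 440) = 440
  i=6: min(2*4^6, 440) = 440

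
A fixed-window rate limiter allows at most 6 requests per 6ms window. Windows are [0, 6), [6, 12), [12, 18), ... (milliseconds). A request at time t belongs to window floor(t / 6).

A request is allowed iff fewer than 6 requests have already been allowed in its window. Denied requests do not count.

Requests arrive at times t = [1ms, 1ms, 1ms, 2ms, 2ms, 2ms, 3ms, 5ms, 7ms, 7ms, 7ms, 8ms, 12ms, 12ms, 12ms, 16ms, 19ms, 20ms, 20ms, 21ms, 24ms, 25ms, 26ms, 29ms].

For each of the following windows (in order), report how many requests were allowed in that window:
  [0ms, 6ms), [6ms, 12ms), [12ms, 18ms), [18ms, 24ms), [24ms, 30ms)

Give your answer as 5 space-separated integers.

Processing requests:
  req#1 t=1ms (window 0): ALLOW
  req#2 t=1ms (window 0): ALLOW
  req#3 t=1ms (window 0): ALLOW
  req#4 t=2ms (window 0): ALLOW
  req#5 t=2ms (window 0): ALLOW
  req#6 t=2ms (window 0): ALLOW
  req#7 t=3ms (window 0): DENY
  req#8 t=5ms (window 0): DENY
  req#9 t=7ms (window 1): ALLOW
  req#10 t=7ms (window 1): ALLOW
  req#11 t=7ms (window 1): ALLOW
  req#12 t=8ms (window 1): ALLOW
  req#13 t=12ms (window 2): ALLOW
  req#14 t=12ms (window 2): ALLOW
  req#15 t=12ms (window 2): ALLOW
  req#16 t=16ms (window 2): ALLOW
  req#17 t=19ms (window 3): ALLOW
  req#18 t=20ms (window 3): ALLOW
  req#19 t=20ms (window 3): ALLOW
  req#20 t=21ms (window 3): ALLOW
  req#21 t=24ms (window 4): ALLOW
  req#22 t=25ms (window 4): ALLOW
  req#23 t=26ms (window 4): ALLOW
  req#24 t=29ms (window 4): ALLOW

Allowed counts by window: 6 4 4 4 4

Answer: 6 4 4 4 4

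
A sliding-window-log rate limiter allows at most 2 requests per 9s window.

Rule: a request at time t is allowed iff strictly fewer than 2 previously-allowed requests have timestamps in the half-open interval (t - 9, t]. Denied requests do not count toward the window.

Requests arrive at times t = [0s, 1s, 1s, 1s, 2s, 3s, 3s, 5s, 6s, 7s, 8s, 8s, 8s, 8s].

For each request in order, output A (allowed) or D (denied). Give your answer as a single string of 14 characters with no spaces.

Answer: AADDDDDDDDDDDD

Derivation:
Tracking allowed requests in the window:
  req#1 t=0s: ALLOW
  req#2 t=1s: ALLOW
  req#3 t=1s: DENY
  req#4 t=1s: DENY
  req#5 t=2s: DENY
  req#6 t=3s: DENY
  req#7 t=3s: DENY
  req#8 t=5s: DENY
  req#9 t=6s: DENY
  req#10 t=7s: DENY
  req#11 t=8s: DENY
  req#12 t=8s: DENY
  req#13 t=8s: DENY
  req#14 t=8s: DENY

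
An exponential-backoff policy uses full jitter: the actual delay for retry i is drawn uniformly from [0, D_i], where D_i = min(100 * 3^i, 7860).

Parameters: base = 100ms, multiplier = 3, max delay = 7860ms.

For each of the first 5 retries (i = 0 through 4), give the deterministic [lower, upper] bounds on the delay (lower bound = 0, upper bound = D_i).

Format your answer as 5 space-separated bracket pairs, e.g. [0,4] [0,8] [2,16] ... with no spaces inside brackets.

Answer: [0,100] [0,300] [0,900] [0,2700] [0,7860]

Derivation:
Computing bounds per retry:
  i=0: D_i=min(100*3^0,7860)=100, bounds=[0,100]
  i=1: D_i=min(100*3^1,7860)=300, bounds=[0,300]
  i=2: D_i=min(100*3^2,7860)=900, bounds=[0,900]
  i=3: D_i=min(100*3^3,7860)=2700, bounds=[0,2700]
  i=4: D_i=min(100*3^4,7860)=7860, bounds=[0,7860]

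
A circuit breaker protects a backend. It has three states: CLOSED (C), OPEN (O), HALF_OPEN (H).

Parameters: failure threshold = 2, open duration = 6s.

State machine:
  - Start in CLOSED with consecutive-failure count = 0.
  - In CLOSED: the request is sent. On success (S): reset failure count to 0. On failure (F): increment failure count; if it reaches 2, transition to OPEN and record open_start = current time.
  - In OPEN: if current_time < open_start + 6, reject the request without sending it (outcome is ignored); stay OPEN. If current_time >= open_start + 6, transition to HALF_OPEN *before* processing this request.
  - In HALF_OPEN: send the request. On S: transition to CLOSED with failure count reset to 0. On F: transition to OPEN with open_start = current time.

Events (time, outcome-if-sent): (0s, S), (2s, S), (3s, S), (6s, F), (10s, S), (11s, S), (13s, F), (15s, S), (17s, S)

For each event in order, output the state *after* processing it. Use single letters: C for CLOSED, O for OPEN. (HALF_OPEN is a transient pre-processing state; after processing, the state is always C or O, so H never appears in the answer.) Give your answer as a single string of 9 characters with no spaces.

State after each event:
  event#1 t=0s outcome=S: state=CLOSED
  event#2 t=2s outcome=S: state=CLOSED
  event#3 t=3s outcome=S: state=CLOSED
  event#4 t=6s outcome=F: state=CLOSED
  event#5 t=10s outcome=S: state=CLOSED
  event#6 t=11s outcome=S: state=CLOSED
  event#7 t=13s outcome=F: state=CLOSED
  event#8 t=15s outcome=S: state=CLOSED
  event#9 t=17s outcome=S: state=CLOSED

Answer: CCCCCCCCC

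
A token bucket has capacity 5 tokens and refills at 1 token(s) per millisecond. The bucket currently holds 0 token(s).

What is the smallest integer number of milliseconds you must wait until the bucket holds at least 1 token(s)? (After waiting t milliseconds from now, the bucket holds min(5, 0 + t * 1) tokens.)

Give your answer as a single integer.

Need 0 + t * 1 >= 1, so t >= 1/1.
Smallest integer t = ceil(1/1) = 1.

Answer: 1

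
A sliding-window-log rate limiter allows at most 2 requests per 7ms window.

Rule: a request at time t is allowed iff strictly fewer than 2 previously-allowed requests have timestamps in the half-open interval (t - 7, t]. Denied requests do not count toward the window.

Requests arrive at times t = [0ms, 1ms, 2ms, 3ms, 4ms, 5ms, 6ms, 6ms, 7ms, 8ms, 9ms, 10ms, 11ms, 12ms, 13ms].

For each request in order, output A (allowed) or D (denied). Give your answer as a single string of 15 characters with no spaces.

Answer: AADDDDDDAADDDDD

Derivation:
Tracking allowed requests in the window:
  req#1 t=0ms: ALLOW
  req#2 t=1ms: ALLOW
  req#3 t=2ms: DENY
  req#4 t=3ms: DENY
  req#5 t=4ms: DENY
  req#6 t=5ms: DENY
  req#7 t=6ms: DENY
  req#8 t=6ms: DENY
  req#9 t=7ms: ALLOW
  req#10 t=8ms: ALLOW
  req#11 t=9ms: DENY
  req#12 t=10ms: DENY
  req#13 t=11ms: DENY
  req#14 t=12ms: DENY
  req#15 t=13ms: DENY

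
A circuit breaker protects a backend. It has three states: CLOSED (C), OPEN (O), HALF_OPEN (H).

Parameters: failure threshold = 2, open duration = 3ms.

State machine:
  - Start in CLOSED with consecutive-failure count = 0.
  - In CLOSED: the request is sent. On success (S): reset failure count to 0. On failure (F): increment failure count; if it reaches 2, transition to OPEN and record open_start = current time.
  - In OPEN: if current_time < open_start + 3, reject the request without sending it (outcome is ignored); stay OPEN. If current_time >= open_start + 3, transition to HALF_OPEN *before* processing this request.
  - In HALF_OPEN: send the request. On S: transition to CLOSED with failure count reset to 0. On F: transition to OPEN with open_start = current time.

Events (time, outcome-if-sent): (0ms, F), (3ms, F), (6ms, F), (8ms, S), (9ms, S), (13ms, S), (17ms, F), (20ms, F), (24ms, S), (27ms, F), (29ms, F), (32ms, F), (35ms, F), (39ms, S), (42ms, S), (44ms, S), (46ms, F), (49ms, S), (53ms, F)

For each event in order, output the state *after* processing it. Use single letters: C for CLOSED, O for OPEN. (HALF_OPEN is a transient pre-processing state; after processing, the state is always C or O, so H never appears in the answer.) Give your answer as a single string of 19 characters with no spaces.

State after each event:
  event#1 t=0ms outcome=F: state=CLOSED
  event#2 t=3ms outcome=F: state=OPEN
  event#3 t=6ms outcome=F: state=OPEN
  event#4 t=8ms outcome=S: state=OPEN
  event#5 t=9ms outcome=S: state=CLOSED
  event#6 t=13ms outcome=S: state=CLOSED
  event#7 t=17ms outcome=F: state=CLOSED
  event#8 t=20ms outcome=F: state=OPEN
  event#9 t=24ms outcome=S: state=CLOSED
  event#10 t=27ms outcome=F: state=CLOSED
  event#11 t=29ms outcome=F: state=OPEN
  event#12 t=32ms outcome=F: state=OPEN
  event#13 t=35ms outcome=F: state=OPEN
  event#14 t=39ms outcome=S: state=CLOSED
  event#15 t=42ms outcome=S: state=CLOSED
  event#16 t=44ms outcome=S: state=CLOSED
  event#17 t=46ms outcome=F: state=CLOSED
  event#18 t=49ms outcome=S: state=CLOSED
  event#19 t=53ms outcome=F: state=CLOSED

Answer: COOOCCCOCCOOOCCCCCC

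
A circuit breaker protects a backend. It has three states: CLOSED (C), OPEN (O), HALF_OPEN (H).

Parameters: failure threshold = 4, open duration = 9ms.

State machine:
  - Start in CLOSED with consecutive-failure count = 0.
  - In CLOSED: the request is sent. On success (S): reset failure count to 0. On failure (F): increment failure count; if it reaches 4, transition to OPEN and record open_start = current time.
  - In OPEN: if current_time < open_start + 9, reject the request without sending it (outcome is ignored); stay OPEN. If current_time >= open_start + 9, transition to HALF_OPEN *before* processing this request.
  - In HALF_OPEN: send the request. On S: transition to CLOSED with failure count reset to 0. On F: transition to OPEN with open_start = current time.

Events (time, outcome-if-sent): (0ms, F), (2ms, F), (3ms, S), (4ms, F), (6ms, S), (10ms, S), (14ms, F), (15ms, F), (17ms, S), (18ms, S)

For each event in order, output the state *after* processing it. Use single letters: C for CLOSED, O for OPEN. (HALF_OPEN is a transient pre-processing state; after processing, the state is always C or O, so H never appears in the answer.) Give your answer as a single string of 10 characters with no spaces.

State after each event:
  event#1 t=0ms outcome=F: state=CLOSED
  event#2 t=2ms outcome=F: state=CLOSED
  event#3 t=3ms outcome=S: state=CLOSED
  event#4 t=4ms outcome=F: state=CLOSED
  event#5 t=6ms outcome=S: state=CLOSED
  event#6 t=10ms outcome=S: state=CLOSED
  event#7 t=14ms outcome=F: state=CLOSED
  event#8 t=15ms outcome=F: state=CLOSED
  event#9 t=17ms outcome=S: state=CLOSED
  event#10 t=18ms outcome=S: state=CLOSED

Answer: CCCCCCCCCC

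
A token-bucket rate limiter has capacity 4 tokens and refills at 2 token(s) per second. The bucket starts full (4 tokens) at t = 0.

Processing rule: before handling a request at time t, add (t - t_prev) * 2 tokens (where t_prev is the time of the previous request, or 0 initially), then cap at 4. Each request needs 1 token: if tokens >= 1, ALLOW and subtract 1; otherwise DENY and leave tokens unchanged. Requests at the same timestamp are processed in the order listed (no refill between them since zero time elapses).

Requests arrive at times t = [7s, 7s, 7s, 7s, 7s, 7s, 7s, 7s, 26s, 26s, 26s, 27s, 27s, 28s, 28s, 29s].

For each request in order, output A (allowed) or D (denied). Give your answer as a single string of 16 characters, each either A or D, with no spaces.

Simulating step by step:
  req#1 t=7s: ALLOW
  req#2 t=7s: ALLOW
  req#3 t=7s: ALLOW
  req#4 t=7s: ALLOW
  req#5 t=7s: DENY
  req#6 t=7s: DENY
  req#7 t=7s: DENY
  req#8 t=7s: DENY
  req#9 t=26s: ALLOW
  req#10 t=26s: ALLOW
  req#11 t=26s: ALLOW
  req#12 t=27s: ALLOW
  req#13 t=27s: ALLOW
  req#14 t=28s: ALLOW
  req#15 t=28s: ALLOW
  req#16 t=29s: ALLOW

Answer: AAAADDDDAAAAAAAA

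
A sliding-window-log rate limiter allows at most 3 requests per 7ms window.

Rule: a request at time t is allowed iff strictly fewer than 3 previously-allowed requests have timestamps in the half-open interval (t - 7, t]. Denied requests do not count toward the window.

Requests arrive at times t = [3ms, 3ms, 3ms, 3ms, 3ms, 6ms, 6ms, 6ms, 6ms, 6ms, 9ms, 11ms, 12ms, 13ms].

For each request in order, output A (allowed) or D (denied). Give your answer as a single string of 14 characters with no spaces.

Answer: AAADDDDDDDDAAA

Derivation:
Tracking allowed requests in the window:
  req#1 t=3ms: ALLOW
  req#2 t=3ms: ALLOW
  req#3 t=3ms: ALLOW
  req#4 t=3ms: DENY
  req#5 t=3ms: DENY
  req#6 t=6ms: DENY
  req#7 t=6ms: DENY
  req#8 t=6ms: DENY
  req#9 t=6ms: DENY
  req#10 t=6ms: DENY
  req#11 t=9ms: DENY
  req#12 t=11ms: ALLOW
  req#13 t=12ms: ALLOW
  req#14 t=13ms: ALLOW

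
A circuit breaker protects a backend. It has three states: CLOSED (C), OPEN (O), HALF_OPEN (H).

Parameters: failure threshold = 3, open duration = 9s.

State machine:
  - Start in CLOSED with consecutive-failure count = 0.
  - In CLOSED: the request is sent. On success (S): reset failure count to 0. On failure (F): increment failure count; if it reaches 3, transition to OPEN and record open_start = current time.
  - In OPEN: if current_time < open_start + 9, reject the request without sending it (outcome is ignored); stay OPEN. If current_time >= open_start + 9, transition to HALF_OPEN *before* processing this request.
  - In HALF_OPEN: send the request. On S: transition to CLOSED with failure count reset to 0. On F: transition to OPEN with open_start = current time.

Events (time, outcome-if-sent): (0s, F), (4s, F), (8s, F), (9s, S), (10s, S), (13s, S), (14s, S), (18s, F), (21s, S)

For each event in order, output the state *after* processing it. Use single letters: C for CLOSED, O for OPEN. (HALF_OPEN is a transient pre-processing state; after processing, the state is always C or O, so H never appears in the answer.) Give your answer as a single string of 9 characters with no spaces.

Answer: CCOOOOOOO

Derivation:
State after each event:
  event#1 t=0s outcome=F: state=CLOSED
  event#2 t=4s outcome=F: state=CLOSED
  event#3 t=8s outcome=F: state=OPEN
  event#4 t=9s outcome=S: state=OPEN
  event#5 t=10s outcome=S: state=OPEN
  event#6 t=13s outcome=S: state=OPEN
  event#7 t=14s outcome=S: state=OPEN
  event#8 t=18s outcome=F: state=OPEN
  event#9 t=21s outcome=S: state=OPEN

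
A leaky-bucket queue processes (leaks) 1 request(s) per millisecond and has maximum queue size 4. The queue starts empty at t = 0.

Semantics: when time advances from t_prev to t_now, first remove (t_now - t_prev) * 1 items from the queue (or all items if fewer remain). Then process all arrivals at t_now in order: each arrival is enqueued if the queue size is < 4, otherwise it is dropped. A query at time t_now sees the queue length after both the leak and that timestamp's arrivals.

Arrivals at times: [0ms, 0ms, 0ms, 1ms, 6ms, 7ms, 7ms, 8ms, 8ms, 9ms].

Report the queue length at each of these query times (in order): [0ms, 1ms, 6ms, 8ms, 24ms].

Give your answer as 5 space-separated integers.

Answer: 3 3 1 3 0

Derivation:
Queue lengths at query times:
  query t=0ms: backlog = 3
  query t=1ms: backlog = 3
  query t=6ms: backlog = 1
  query t=8ms: backlog = 3
  query t=24ms: backlog = 0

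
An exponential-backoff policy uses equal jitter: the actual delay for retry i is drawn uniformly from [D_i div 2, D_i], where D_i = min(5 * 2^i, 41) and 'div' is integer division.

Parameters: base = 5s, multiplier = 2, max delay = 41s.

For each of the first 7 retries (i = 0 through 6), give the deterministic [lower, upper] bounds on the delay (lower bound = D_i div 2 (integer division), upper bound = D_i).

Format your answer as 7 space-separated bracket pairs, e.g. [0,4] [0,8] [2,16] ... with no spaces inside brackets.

Answer: [2,5] [5,10] [10,20] [20,40] [20,41] [20,41] [20,41]

Derivation:
Computing bounds per retry:
  i=0: D_i=min(5*2^0,41)=5, bounds=[2,5]
  i=1: D_i=min(5*2^1,41)=10, bounds=[5,10]
  i=2: D_i=min(5*2^2,41)=20, bounds=[10,20]
  i=3: D_i=min(5*2^3,41)=40, bounds=[20,40]
  i=4: D_i=min(5*2^4,41)=41, bounds=[20,41]
  i=5: D_i=min(5*2^5,41)=41, bounds=[20,41]
  i=6: D_i=min(5*2^6,41)=41, bounds=[20,41]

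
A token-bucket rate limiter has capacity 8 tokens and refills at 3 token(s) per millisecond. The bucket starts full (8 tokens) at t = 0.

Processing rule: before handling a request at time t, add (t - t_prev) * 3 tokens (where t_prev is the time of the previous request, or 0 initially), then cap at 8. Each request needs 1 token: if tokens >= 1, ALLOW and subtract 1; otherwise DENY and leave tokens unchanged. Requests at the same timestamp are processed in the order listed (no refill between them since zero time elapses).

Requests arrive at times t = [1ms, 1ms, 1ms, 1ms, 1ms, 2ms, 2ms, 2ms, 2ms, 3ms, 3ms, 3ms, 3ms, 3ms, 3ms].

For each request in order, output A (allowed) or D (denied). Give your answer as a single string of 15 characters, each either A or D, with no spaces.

Answer: AAAAAAAAAAAAAAD

Derivation:
Simulating step by step:
  req#1 t=1ms: ALLOW
  req#2 t=1ms: ALLOW
  req#3 t=1ms: ALLOW
  req#4 t=1ms: ALLOW
  req#5 t=1ms: ALLOW
  req#6 t=2ms: ALLOW
  req#7 t=2ms: ALLOW
  req#8 t=2ms: ALLOW
  req#9 t=2ms: ALLOW
  req#10 t=3ms: ALLOW
  req#11 t=3ms: ALLOW
  req#12 t=3ms: ALLOW
  req#13 t=3ms: ALLOW
  req#14 t=3ms: ALLOW
  req#15 t=3ms: DENY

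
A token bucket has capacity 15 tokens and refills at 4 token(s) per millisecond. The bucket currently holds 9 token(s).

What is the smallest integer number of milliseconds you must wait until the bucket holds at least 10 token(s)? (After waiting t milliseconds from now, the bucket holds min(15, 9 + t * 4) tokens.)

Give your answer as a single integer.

Need 9 + t * 4 >= 10, so t >= 1/4.
Smallest integer t = ceil(1/4) = 1.

Answer: 1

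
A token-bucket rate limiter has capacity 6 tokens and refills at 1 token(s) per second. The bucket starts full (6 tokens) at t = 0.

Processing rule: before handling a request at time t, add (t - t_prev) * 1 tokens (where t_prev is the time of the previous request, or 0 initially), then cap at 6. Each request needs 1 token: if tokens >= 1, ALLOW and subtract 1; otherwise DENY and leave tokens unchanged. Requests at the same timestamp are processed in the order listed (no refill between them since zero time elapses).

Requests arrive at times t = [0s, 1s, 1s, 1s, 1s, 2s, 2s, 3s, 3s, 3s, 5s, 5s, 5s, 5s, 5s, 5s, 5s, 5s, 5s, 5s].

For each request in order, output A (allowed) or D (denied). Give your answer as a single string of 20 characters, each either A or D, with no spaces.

Answer: AAAAAAAAADAADDDDDDDD

Derivation:
Simulating step by step:
  req#1 t=0s: ALLOW
  req#2 t=1s: ALLOW
  req#3 t=1s: ALLOW
  req#4 t=1s: ALLOW
  req#5 t=1s: ALLOW
  req#6 t=2s: ALLOW
  req#7 t=2s: ALLOW
  req#8 t=3s: ALLOW
  req#9 t=3s: ALLOW
  req#10 t=3s: DENY
  req#11 t=5s: ALLOW
  req#12 t=5s: ALLOW
  req#13 t=5s: DENY
  req#14 t=5s: DENY
  req#15 t=5s: DENY
  req#16 t=5s: DENY
  req#17 t=5s: DENY
  req#18 t=5s: DENY
  req#19 t=5s: DENY
  req#20 t=5s: DENY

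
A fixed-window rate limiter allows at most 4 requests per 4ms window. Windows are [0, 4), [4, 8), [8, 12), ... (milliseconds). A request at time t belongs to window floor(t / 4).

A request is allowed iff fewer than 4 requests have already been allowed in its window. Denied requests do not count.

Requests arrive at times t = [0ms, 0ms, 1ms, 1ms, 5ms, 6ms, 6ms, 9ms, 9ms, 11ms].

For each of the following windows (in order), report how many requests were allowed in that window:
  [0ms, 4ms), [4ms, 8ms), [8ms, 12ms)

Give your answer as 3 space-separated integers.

Answer: 4 3 3

Derivation:
Processing requests:
  req#1 t=0ms (window 0): ALLOW
  req#2 t=0ms (window 0): ALLOW
  req#3 t=1ms (window 0): ALLOW
  req#4 t=1ms (window 0): ALLOW
  req#5 t=5ms (window 1): ALLOW
  req#6 t=6ms (window 1): ALLOW
  req#7 t=6ms (window 1): ALLOW
  req#8 t=9ms (window 2): ALLOW
  req#9 t=9ms (window 2): ALLOW
  req#10 t=11ms (window 2): ALLOW

Allowed counts by window: 4 3 3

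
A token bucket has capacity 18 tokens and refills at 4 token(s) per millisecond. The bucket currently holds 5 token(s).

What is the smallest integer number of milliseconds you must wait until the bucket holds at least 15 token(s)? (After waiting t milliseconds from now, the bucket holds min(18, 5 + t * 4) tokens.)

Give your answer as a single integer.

Need 5 + t * 4 >= 15, so t >= 10/4.
Smallest integer t = ceil(10/4) = 3.

Answer: 3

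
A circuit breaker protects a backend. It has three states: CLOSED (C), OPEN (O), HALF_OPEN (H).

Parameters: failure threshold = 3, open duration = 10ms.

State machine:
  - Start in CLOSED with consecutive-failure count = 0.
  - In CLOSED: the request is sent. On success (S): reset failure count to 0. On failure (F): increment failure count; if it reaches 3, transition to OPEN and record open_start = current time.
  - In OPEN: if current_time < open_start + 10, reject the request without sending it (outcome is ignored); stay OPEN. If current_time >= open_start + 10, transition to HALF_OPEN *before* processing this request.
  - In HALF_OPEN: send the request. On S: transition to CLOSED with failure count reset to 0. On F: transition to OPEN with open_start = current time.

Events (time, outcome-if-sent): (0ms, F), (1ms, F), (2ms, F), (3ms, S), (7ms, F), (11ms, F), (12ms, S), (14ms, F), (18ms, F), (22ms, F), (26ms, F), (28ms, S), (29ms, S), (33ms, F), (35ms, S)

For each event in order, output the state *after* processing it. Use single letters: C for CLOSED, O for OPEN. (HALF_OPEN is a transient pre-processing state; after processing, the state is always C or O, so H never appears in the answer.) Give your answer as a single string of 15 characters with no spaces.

Answer: CCOOOOCCCOOOOOO

Derivation:
State after each event:
  event#1 t=0ms outcome=F: state=CLOSED
  event#2 t=1ms outcome=F: state=CLOSED
  event#3 t=2ms outcome=F: state=OPEN
  event#4 t=3ms outcome=S: state=OPEN
  event#5 t=7ms outcome=F: state=OPEN
  event#6 t=11ms outcome=F: state=OPEN
  event#7 t=12ms outcome=S: state=CLOSED
  event#8 t=14ms outcome=F: state=CLOSED
  event#9 t=18ms outcome=F: state=CLOSED
  event#10 t=22ms outcome=F: state=OPEN
  event#11 t=26ms outcome=F: state=OPEN
  event#12 t=28ms outcome=S: state=OPEN
  event#13 t=29ms outcome=S: state=OPEN
  event#14 t=33ms outcome=F: state=OPEN
  event#15 t=35ms outcome=S: state=OPEN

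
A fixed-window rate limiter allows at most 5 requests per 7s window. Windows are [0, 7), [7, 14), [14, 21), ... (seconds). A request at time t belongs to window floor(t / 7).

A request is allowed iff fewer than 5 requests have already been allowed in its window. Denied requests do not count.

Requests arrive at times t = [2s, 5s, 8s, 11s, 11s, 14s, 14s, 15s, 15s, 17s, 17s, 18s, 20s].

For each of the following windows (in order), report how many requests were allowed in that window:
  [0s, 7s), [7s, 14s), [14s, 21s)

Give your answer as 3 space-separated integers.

Answer: 2 3 5

Derivation:
Processing requests:
  req#1 t=2s (window 0): ALLOW
  req#2 t=5s (window 0): ALLOW
  req#3 t=8s (window 1): ALLOW
  req#4 t=11s (window 1): ALLOW
  req#5 t=11s (window 1): ALLOW
  req#6 t=14s (window 2): ALLOW
  req#7 t=14s (window 2): ALLOW
  req#8 t=15s (window 2): ALLOW
  req#9 t=15s (window 2): ALLOW
  req#10 t=17s (window 2): ALLOW
  req#11 t=17s (window 2): DENY
  req#12 t=18s (window 2): DENY
  req#13 t=20s (window 2): DENY

Allowed counts by window: 2 3 5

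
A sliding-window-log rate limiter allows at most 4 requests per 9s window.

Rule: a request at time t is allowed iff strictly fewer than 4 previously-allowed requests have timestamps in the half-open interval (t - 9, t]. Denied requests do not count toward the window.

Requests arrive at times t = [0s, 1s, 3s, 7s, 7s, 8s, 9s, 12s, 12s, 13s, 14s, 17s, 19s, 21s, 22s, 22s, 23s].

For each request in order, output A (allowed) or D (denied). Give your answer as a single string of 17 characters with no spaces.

Answer: AAAADDAAADDAAAADD

Derivation:
Tracking allowed requests in the window:
  req#1 t=0s: ALLOW
  req#2 t=1s: ALLOW
  req#3 t=3s: ALLOW
  req#4 t=7s: ALLOW
  req#5 t=7s: DENY
  req#6 t=8s: DENY
  req#7 t=9s: ALLOW
  req#8 t=12s: ALLOW
  req#9 t=12s: ALLOW
  req#10 t=13s: DENY
  req#11 t=14s: DENY
  req#12 t=17s: ALLOW
  req#13 t=19s: ALLOW
  req#14 t=21s: ALLOW
  req#15 t=22s: ALLOW
  req#16 t=22s: DENY
  req#17 t=23s: DENY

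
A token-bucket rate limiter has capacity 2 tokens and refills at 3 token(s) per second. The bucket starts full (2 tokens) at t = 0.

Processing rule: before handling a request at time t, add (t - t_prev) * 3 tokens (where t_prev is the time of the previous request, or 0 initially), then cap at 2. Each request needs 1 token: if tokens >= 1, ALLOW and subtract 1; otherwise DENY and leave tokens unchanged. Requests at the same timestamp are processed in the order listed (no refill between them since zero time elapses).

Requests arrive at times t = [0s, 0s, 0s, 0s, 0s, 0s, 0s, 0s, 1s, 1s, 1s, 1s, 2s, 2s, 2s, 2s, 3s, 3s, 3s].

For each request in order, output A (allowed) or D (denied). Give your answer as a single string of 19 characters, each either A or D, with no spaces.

Answer: AADDDDDDAADDAADDAAD

Derivation:
Simulating step by step:
  req#1 t=0s: ALLOW
  req#2 t=0s: ALLOW
  req#3 t=0s: DENY
  req#4 t=0s: DENY
  req#5 t=0s: DENY
  req#6 t=0s: DENY
  req#7 t=0s: DENY
  req#8 t=0s: DENY
  req#9 t=1s: ALLOW
  req#10 t=1s: ALLOW
  req#11 t=1s: DENY
  req#12 t=1s: DENY
  req#13 t=2s: ALLOW
  req#14 t=2s: ALLOW
  req#15 t=2s: DENY
  req#16 t=2s: DENY
  req#17 t=3s: ALLOW
  req#18 t=3s: ALLOW
  req#19 t=3s: DENY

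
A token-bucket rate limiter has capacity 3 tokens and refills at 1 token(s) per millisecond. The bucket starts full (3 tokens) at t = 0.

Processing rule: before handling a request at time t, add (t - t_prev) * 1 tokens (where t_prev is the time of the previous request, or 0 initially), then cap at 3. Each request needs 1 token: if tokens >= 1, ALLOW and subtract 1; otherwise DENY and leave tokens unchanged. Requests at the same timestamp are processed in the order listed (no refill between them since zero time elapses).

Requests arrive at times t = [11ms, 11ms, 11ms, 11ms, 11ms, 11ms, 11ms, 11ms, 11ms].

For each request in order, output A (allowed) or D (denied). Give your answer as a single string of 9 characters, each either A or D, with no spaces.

Simulating step by step:
  req#1 t=11ms: ALLOW
  req#2 t=11ms: ALLOW
  req#3 t=11ms: ALLOW
  req#4 t=11ms: DENY
  req#5 t=11ms: DENY
  req#6 t=11ms: DENY
  req#7 t=11ms: DENY
  req#8 t=11ms: DENY
  req#9 t=11ms: DENY

Answer: AAADDDDDD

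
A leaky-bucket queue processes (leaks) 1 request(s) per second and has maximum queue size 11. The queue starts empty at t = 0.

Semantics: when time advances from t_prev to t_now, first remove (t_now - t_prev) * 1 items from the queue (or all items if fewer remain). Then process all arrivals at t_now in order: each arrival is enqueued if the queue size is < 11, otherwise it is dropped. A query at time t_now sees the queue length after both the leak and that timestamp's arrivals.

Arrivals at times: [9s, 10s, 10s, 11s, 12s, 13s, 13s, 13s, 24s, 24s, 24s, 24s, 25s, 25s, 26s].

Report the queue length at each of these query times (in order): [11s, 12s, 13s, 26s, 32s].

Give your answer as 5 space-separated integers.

Queue lengths at query times:
  query t=11s: backlog = 2
  query t=12s: backlog = 2
  query t=13s: backlog = 4
  query t=26s: backlog = 5
  query t=32s: backlog = 0

Answer: 2 2 4 5 0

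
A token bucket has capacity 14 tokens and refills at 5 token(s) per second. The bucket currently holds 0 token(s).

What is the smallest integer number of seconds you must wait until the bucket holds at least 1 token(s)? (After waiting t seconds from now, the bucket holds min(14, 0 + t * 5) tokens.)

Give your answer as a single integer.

Answer: 1

Derivation:
Need 0 + t * 5 >= 1, so t >= 1/5.
Smallest integer t = ceil(1/5) = 1.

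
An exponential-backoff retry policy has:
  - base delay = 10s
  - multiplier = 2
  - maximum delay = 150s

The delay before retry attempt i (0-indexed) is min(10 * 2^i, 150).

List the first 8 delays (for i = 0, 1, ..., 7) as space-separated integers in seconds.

Answer: 10 20 40 80 150 150 150 150

Derivation:
Computing each delay:
  i=0: min(10*2^0, 150) = 10
  i=1: min(10*2^1, 150) = 20
  i=2: min(10*2^2, 150) = 40
  i=3: min(10*2^3, 150) = 80
  i=4: min(10*2^4, 150) = 150
  i=5: min(10*2^5, 150) = 150
  i=6: min(10*2^6, 150) = 150
  i=7: min(10*2^7, 150) = 150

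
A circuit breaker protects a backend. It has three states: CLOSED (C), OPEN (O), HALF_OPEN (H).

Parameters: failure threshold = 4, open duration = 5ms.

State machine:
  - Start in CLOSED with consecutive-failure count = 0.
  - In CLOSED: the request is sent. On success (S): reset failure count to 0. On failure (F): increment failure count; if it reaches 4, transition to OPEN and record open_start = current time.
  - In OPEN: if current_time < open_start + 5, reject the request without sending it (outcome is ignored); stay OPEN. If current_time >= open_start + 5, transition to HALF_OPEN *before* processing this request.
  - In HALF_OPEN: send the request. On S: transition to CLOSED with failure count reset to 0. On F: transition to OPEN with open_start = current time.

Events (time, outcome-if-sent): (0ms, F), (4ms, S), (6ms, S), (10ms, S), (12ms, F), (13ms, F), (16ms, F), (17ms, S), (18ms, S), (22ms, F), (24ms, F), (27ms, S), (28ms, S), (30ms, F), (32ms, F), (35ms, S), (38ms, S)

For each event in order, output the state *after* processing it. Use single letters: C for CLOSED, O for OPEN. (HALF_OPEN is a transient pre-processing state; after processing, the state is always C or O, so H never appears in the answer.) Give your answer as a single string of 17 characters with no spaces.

Answer: CCCCCCCCCCCCCCCCC

Derivation:
State after each event:
  event#1 t=0ms outcome=F: state=CLOSED
  event#2 t=4ms outcome=S: state=CLOSED
  event#3 t=6ms outcome=S: state=CLOSED
  event#4 t=10ms outcome=S: state=CLOSED
  event#5 t=12ms outcome=F: state=CLOSED
  event#6 t=13ms outcome=F: state=CLOSED
  event#7 t=16ms outcome=F: state=CLOSED
  event#8 t=17ms outcome=S: state=CLOSED
  event#9 t=18ms outcome=S: state=CLOSED
  event#10 t=22ms outcome=F: state=CLOSED
  event#11 t=24ms outcome=F: state=CLOSED
  event#12 t=27ms outcome=S: state=CLOSED
  event#13 t=28ms outcome=S: state=CLOSED
  event#14 t=30ms outcome=F: state=CLOSED
  event#15 t=32ms outcome=F: state=CLOSED
  event#16 t=35ms outcome=S: state=CLOSED
  event#17 t=38ms outcome=S: state=CLOSED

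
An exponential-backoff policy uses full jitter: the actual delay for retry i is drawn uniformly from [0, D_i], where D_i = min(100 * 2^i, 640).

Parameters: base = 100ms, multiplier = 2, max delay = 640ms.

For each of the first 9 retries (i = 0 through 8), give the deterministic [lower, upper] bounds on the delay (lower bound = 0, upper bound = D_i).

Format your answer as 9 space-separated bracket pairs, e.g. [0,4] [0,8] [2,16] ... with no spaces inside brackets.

Answer: [0,100] [0,200] [0,400] [0,640] [0,640] [0,640] [0,640] [0,640] [0,640]

Derivation:
Computing bounds per retry:
  i=0: D_i=min(100*2^0,640)=100, bounds=[0,100]
  i=1: D_i=min(100*2^1,640)=200, bounds=[0,200]
  i=2: D_i=min(100*2^2,640)=400, bounds=[0,400]
  i=3: D_i=min(100*2^3,640)=640, bounds=[0,640]
  i=4: D_i=min(100*2^4,640)=640, bounds=[0,640]
  i=5: D_i=min(100*2^5,640)=640, bounds=[0,640]
  i=6: D_i=min(100*2^6,640)=640, bounds=[0,640]
  i=7: D_i=min(100*2^7,640)=640, bounds=[0,640]
  i=8: D_i=min(100*2^8,640)=640, bounds=[0,640]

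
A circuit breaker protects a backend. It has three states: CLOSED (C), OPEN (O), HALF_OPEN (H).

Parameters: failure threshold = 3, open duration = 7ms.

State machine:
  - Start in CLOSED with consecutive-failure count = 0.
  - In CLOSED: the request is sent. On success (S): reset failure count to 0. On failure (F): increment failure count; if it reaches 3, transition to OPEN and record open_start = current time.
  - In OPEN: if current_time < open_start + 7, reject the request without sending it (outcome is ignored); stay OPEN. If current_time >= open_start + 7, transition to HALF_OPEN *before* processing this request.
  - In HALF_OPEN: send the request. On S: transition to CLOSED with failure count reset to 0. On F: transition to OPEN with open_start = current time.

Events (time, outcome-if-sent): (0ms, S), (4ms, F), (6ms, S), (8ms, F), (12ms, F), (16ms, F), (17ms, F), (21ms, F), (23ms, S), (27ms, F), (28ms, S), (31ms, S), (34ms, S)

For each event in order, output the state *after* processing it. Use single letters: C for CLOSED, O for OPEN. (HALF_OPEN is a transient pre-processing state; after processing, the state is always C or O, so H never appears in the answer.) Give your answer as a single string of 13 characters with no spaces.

Answer: CCCCCOOOCCCCC

Derivation:
State after each event:
  event#1 t=0ms outcome=S: state=CLOSED
  event#2 t=4ms outcome=F: state=CLOSED
  event#3 t=6ms outcome=S: state=CLOSED
  event#4 t=8ms outcome=F: state=CLOSED
  event#5 t=12ms outcome=F: state=CLOSED
  event#6 t=16ms outcome=F: state=OPEN
  event#7 t=17ms outcome=F: state=OPEN
  event#8 t=21ms outcome=F: state=OPEN
  event#9 t=23ms outcome=S: state=CLOSED
  event#10 t=27ms outcome=F: state=CLOSED
  event#11 t=28ms outcome=S: state=CLOSED
  event#12 t=31ms outcome=S: state=CLOSED
  event#13 t=34ms outcome=S: state=CLOSED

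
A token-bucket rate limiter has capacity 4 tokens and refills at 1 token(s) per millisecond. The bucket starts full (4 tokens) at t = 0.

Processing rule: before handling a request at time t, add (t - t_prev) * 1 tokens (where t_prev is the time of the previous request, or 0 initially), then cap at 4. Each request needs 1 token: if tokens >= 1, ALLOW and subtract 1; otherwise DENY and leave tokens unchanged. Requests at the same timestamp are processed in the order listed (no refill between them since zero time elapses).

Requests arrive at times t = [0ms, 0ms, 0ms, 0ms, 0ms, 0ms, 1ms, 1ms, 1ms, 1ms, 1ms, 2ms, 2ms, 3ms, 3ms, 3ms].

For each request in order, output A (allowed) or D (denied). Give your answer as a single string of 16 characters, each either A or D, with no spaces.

Simulating step by step:
  req#1 t=0ms: ALLOW
  req#2 t=0ms: ALLOW
  req#3 t=0ms: ALLOW
  req#4 t=0ms: ALLOW
  req#5 t=0ms: DENY
  req#6 t=0ms: DENY
  req#7 t=1ms: ALLOW
  req#8 t=1ms: DENY
  req#9 t=1ms: DENY
  req#10 t=1ms: DENY
  req#11 t=1ms: DENY
  req#12 t=2ms: ALLOW
  req#13 t=2ms: DENY
  req#14 t=3ms: ALLOW
  req#15 t=3ms: DENY
  req#16 t=3ms: DENY

Answer: AAAADDADDDDADADD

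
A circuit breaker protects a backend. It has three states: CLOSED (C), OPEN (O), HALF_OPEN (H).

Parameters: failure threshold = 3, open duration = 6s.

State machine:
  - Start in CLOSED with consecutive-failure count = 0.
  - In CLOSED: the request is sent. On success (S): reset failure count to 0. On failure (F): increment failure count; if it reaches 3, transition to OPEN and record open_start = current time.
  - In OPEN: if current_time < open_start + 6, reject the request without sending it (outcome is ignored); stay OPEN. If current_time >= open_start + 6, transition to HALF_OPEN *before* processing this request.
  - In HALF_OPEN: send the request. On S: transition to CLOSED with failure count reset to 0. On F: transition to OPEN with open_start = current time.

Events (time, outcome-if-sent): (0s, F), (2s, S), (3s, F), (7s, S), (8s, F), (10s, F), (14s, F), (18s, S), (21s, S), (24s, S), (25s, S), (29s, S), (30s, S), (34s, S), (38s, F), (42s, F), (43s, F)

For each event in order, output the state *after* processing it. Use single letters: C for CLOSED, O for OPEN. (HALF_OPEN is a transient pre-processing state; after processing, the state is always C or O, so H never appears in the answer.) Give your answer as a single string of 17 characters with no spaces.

State after each event:
  event#1 t=0s outcome=F: state=CLOSED
  event#2 t=2s outcome=S: state=CLOSED
  event#3 t=3s outcome=F: state=CLOSED
  event#4 t=7s outcome=S: state=CLOSED
  event#5 t=8s outcome=F: state=CLOSED
  event#6 t=10s outcome=F: state=CLOSED
  event#7 t=14s outcome=F: state=OPEN
  event#8 t=18s outcome=S: state=OPEN
  event#9 t=21s outcome=S: state=CLOSED
  event#10 t=24s outcome=S: state=CLOSED
  event#11 t=25s outcome=S: state=CLOSED
  event#12 t=29s outcome=S: state=CLOSED
  event#13 t=30s outcome=S: state=CLOSED
  event#14 t=34s outcome=S: state=CLOSED
  event#15 t=38s outcome=F: state=CLOSED
  event#16 t=42s outcome=F: state=CLOSED
  event#17 t=43s outcome=F: state=OPEN

Answer: CCCCCCOOCCCCCCCCO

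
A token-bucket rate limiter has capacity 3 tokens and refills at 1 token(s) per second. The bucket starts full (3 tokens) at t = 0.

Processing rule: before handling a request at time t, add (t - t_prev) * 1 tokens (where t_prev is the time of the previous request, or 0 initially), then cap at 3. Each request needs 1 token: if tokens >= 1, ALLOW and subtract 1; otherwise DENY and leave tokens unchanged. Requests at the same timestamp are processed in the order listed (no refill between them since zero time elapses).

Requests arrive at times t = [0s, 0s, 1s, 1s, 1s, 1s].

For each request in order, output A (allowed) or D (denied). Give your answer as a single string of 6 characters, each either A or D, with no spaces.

Simulating step by step:
  req#1 t=0s: ALLOW
  req#2 t=0s: ALLOW
  req#3 t=1s: ALLOW
  req#4 t=1s: ALLOW
  req#5 t=1s: DENY
  req#6 t=1s: DENY

Answer: AAAADD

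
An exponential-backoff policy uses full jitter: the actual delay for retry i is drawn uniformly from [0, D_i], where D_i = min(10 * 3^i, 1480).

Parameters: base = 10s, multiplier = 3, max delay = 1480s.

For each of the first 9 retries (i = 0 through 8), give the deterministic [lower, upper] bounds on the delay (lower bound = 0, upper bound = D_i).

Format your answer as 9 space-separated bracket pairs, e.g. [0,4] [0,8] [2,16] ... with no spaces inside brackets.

Answer: [0,10] [0,30] [0,90] [0,270] [0,810] [0,1480] [0,1480] [0,1480] [0,1480]

Derivation:
Computing bounds per retry:
  i=0: D_i=min(10*3^0,1480)=10, bounds=[0,10]
  i=1: D_i=min(10*3^1,1480)=30, bounds=[0,30]
  i=2: D_i=min(10*3^2,1480)=90, bounds=[0,90]
  i=3: D_i=min(10*3^3,1480)=270, bounds=[0,270]
  i=4: D_i=min(10*3^4,1480)=810, bounds=[0,810]
  i=5: D_i=min(10*3^5,1480)=1480, bounds=[0,1480]
  i=6: D_i=min(10*3^6,1480)=1480, bounds=[0,1480]
  i=7: D_i=min(10*3^7,1480)=1480, bounds=[0,1480]
  i=8: D_i=min(10*3^8,1480)=1480, bounds=[0,1480]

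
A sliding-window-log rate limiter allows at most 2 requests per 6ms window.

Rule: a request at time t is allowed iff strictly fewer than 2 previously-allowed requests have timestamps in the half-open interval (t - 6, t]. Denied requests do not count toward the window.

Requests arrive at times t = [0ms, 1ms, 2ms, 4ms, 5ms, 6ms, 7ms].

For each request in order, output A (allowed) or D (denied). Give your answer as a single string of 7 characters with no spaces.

Tracking allowed requests in the window:
  req#1 t=0ms: ALLOW
  req#2 t=1ms: ALLOW
  req#3 t=2ms: DENY
  req#4 t=4ms: DENY
  req#5 t=5ms: DENY
  req#6 t=6ms: ALLOW
  req#7 t=7ms: ALLOW

Answer: AADDDAA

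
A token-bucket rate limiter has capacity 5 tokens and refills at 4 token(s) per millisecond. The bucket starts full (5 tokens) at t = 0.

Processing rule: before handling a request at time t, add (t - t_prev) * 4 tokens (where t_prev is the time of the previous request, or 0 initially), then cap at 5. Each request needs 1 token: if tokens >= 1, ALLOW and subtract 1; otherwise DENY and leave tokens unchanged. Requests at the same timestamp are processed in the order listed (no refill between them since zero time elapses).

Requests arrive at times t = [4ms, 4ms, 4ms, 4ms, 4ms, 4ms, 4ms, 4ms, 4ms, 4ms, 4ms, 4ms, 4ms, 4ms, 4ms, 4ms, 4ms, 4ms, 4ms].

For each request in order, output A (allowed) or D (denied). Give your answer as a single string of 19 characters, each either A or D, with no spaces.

Simulating step by step:
  req#1 t=4ms: ALLOW
  req#2 t=4ms: ALLOW
  req#3 t=4ms: ALLOW
  req#4 t=4ms: ALLOW
  req#5 t=4ms: ALLOW
  req#6 t=4ms: DENY
  req#7 t=4ms: DENY
  req#8 t=4ms: DENY
  req#9 t=4ms: DENY
  req#10 t=4ms: DENY
  req#11 t=4ms: DENY
  req#12 t=4ms: DENY
  req#13 t=4ms: DENY
  req#14 t=4ms: DENY
  req#15 t=4ms: DENY
  req#16 t=4ms: DENY
  req#17 t=4ms: DENY
  req#18 t=4ms: DENY
  req#19 t=4ms: DENY

Answer: AAAAADDDDDDDDDDDDDD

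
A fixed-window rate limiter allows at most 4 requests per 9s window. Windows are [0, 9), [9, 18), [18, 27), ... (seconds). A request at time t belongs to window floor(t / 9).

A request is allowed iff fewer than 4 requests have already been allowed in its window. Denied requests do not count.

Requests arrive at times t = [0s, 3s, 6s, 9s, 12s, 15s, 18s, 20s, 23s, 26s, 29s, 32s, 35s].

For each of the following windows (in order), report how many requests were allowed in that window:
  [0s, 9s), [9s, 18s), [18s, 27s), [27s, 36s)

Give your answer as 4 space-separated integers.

Processing requests:
  req#1 t=0s (window 0): ALLOW
  req#2 t=3s (window 0): ALLOW
  req#3 t=6s (window 0): ALLOW
  req#4 t=9s (window 1): ALLOW
  req#5 t=12s (window 1): ALLOW
  req#6 t=15s (window 1): ALLOW
  req#7 t=18s (window 2): ALLOW
  req#8 t=20s (window 2): ALLOW
  req#9 t=23s (window 2): ALLOW
  req#10 t=26s (window 2): ALLOW
  req#11 t=29s (window 3): ALLOW
  req#12 t=32s (window 3): ALLOW
  req#13 t=35s (window 3): ALLOW

Allowed counts by window: 3 3 4 3

Answer: 3 3 4 3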